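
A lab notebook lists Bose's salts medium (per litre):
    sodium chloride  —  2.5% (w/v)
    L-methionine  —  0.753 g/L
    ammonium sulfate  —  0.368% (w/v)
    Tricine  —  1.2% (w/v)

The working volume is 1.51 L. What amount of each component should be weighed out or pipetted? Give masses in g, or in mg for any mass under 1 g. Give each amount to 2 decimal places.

sodium chloride 37.75 g; L-methionine 1.14 g; ammonium sulfate 5.56 g; Tricine 18.12 g

Working volume: 1.51 L.
sodium chloride: 2.5% w/v = 25 g/L → 25 × 1.51 L = 37.75 g
L-methionine: 0.753 g/L × 1.51 L = 1.14 g
ammonium sulfate: 0.368 g per 100 mL × 1510 mL ÷ 100 = 5.56 g
Tricine: 1.2 g per 100 mL × 1510 mL ÷ 100 = 18.12 g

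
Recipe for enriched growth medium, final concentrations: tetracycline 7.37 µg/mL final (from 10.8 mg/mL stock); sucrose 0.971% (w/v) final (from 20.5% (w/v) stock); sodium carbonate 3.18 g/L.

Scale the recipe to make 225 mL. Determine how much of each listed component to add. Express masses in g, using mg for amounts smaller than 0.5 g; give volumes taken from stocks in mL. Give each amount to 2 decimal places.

Scale factor relative to 1 L: 0.225.
tetracycline: C1V1 = C2V2 → 7.37 µg/mL × 225 mL ÷ 10800 µg/mL = 0.15 mL
sucrose: C1V1 = C2V2 → 0.971% ÷ 20.5% × 225 mL = 10.66 mL
sodium carbonate: 3.18 g/L × 0.225 L = 0.72 g

tetracycline 0.15 mL; sucrose 10.66 mL; sodium carbonate 0.72 g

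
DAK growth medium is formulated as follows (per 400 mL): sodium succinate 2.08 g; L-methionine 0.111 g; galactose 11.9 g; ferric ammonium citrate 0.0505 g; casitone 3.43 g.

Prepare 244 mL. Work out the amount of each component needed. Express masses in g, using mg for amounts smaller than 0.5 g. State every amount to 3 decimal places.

Scale factor = 244 mL / 400 mL = 0.61.
sodium succinate: 2.08 g × (244 mL / 400 mL) = 1.269 g
L-methionine: 0.111 g × (244 mL / 400 mL) = 0.06771 g = 67.710 mg
galactose: 11.9 g × (244 mL / 400 mL) = 7.259 g
ferric ammonium citrate: 0.0505 g × (244 mL / 400 mL) = 0.030805 g = 30.805 mg
casitone: 3.43 g × (244 mL / 400 mL) = 2.092 g

sodium succinate 1.269 g; L-methionine 67.710 mg; galactose 7.259 g; ferric ammonium citrate 30.805 mg; casitone 2.092 g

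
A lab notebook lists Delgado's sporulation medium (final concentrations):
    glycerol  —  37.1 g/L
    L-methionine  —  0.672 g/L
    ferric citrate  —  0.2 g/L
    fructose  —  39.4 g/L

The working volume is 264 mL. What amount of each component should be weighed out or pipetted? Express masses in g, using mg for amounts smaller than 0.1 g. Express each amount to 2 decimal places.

glycerol 9.79 g; L-methionine 0.18 g; ferric citrate 52.80 mg; fructose 10.40 g

Target volume = 264 mL = 0.264 L.
glycerol: 37.1 g/L × 0.264 L = 9.79 g
L-methionine: 0.672 g/L × 0.264 L = 0.18 g
ferric citrate: 0.2 g/L × 0.264 L = 0.0528 g = 52.80 mg
fructose: 39.4 g/L × 0.264 L = 10.40 g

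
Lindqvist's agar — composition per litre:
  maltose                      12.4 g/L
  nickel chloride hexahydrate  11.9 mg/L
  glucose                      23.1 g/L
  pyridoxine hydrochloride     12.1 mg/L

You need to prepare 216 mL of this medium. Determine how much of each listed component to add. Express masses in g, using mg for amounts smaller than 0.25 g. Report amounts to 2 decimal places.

Target volume = 216 mL = 0.216 L.
maltose: 12.4 g/L × 0.216 L = 2.68 g
nickel chloride hexahydrate: 11.9 mg/L × 0.216 L = 2.57 mg
glucose: 23.1 g/L × 0.216 L = 4.99 g
pyridoxine hydrochloride: 12.1 mg/L × 0.216 L = 2.61 mg

maltose 2.68 g; nickel chloride hexahydrate 2.57 mg; glucose 4.99 g; pyridoxine hydrochloride 2.61 mg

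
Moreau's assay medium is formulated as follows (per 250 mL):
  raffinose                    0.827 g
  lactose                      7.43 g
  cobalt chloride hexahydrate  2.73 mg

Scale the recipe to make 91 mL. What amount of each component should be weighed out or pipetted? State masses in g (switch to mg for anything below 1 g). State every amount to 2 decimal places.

Ratio of target to recipe volume: 91 / 250 = 0.364.
raffinose: 0.827 g × (91 mL / 250 mL) = 0.301028 g = 301.03 mg
lactose: 7.43 g × (91 mL / 250 mL) = 2.70 g
cobalt chloride hexahydrate: 2.73 mg × (91 mL / 250 mL) = 0.99 mg

raffinose 301.03 mg; lactose 2.70 g; cobalt chloride hexahydrate 0.99 mg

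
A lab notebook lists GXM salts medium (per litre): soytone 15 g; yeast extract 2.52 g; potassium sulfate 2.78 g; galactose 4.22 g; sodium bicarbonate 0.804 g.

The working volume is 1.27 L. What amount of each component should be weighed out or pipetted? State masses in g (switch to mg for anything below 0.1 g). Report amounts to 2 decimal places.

soytone 19.05 g; yeast extract 3.20 g; potassium sulfate 3.53 g; galactose 5.36 g; sodium bicarbonate 1.02 g

Scale factor = 1270 mL / 1000 mL = 1.27.
soytone: 15 g × (1270 mL / 1000 mL) = 19.05 g
yeast extract: 2.52 g × (1270 mL / 1000 mL) = 3.20 g
potassium sulfate: 2.78 g × (1270 mL / 1000 mL) = 3.53 g
galactose: 4.22 g × (1270 mL / 1000 mL) = 5.36 g
sodium bicarbonate: 0.804 g × (1270 mL / 1000 mL) = 1.02 g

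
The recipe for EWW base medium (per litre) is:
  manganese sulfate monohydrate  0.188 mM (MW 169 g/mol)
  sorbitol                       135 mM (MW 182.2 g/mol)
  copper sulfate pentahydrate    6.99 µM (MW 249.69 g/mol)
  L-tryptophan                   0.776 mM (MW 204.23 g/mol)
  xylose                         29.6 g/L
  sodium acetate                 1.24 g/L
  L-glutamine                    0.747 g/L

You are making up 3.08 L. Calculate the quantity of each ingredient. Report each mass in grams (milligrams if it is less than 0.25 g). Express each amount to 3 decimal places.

Scale factor relative to 1 L: 3.08.
manganese sulfate monohydrate: 0.188 mmol/L × 169 mg/mmol × 3.08 L = 97.858 mg
sorbitol: 135 mmol/L × 182.2 g/mol × 3.08 L ÷ 1000 = 75.759 g
copper sulfate pentahydrate: 6.99 µmol/L × 249.69 g/mol × 3.08 L ÷ 1000 = 5.376 mg
L-tryptophan: 0.776 mmol/L × 204.23 g/mol × 3.08 L ÷ 1000 = 0.488 g
xylose: 29.6 g/L × 3.08 L = 91.168 g
sodium acetate: 1.24 g/L × 3.08 L = 3.819 g
L-glutamine: 0.747 g/L × 3.08 L = 2.301 g

manganese sulfate monohydrate 97.858 mg; sorbitol 75.759 g; copper sulfate pentahydrate 5.376 mg; L-tryptophan 0.488 g; xylose 91.168 g; sodium acetate 3.819 g; L-glutamine 2.301 g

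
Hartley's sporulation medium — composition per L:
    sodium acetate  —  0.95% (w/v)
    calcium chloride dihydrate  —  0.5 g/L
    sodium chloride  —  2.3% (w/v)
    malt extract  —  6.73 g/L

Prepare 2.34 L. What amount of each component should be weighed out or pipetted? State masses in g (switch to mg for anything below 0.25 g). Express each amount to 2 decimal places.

Working volume: 2.34 L.
sodium acetate: 0.95 g per 100 mL × 2340 mL ÷ 100 = 22.23 g
calcium chloride dihydrate: 0.5 g/L × 2.34 L = 1.17 g
sodium chloride: 2.3 g per 100 mL × 2340 mL ÷ 100 = 53.82 g
malt extract: 6.73 g/L × 2.34 L = 15.75 g

sodium acetate 22.23 g; calcium chloride dihydrate 1.17 g; sodium chloride 53.82 g; malt extract 15.75 g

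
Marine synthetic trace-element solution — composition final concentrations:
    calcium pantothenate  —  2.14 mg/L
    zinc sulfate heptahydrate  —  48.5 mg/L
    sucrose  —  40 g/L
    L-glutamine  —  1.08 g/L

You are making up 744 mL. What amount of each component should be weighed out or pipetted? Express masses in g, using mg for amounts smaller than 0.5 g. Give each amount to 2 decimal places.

Target volume = 744 mL = 0.744 L.
calcium pantothenate: 2.14 mg/L × 0.744 L = 1.59 mg
zinc sulfate heptahydrate: 48.5 mg/L × 0.744 L = 36.08 mg
sucrose: 40 g/L × 0.744 L = 29.76 g
L-glutamine: 1.08 g/L × 0.744 L = 0.80 g

calcium pantothenate 1.59 mg; zinc sulfate heptahydrate 36.08 mg; sucrose 29.76 g; L-glutamine 0.80 g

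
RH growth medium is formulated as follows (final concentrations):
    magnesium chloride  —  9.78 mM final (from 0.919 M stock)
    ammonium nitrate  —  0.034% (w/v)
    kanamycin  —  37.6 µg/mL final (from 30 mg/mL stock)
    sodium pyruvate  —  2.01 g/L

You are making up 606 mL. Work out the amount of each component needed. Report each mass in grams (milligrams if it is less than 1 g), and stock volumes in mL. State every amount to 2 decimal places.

Working volume: 606 mL = 0.606 L.
magnesium chloride: dilute stock: 9.78 mM × 606 mL ÷ 919 mM = 6.45 mL
ammonium nitrate: 0.034 g per 100 mL × 606 mL ÷ 100 = 0.20604 g = 206.04 mg
kanamycin: dilute stock: 37.6 µg/mL × 606 mL ÷ 30000 µg/mL = 0.76 mL
sodium pyruvate: 2.01 g/L × 0.606 L = 1.22 g

magnesium chloride 6.45 mL; ammonium nitrate 206.04 mg; kanamycin 0.76 mL; sodium pyruvate 1.22 g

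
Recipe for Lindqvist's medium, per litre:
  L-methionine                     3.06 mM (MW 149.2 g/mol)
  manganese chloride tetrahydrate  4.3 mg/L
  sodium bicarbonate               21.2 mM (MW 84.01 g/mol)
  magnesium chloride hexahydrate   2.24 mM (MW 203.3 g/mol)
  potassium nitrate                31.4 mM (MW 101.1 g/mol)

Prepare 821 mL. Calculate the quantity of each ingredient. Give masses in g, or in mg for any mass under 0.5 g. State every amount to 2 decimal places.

Working volume: 821 mL = 0.821 L.
L-methionine: 3.06 mmol/L × 149.2 mg/mmol × 0.821 L = 374.83 mg
manganese chloride tetrahydrate: 4.3 mg/L × 0.821 L = 3.53 mg
sodium bicarbonate: 21.2 mmol/L × 84.01 g/mol × 0.821 L ÷ 1000 = 1.46 g
magnesium chloride hexahydrate: 2.24 mmol/L × 203.3 mg/mmol × 0.821 L = 373.88 mg
potassium nitrate: 31.4 mmol/L × 101.1 g/mol × 0.821 L ÷ 1000 = 2.61 g

L-methionine 374.83 mg; manganese chloride tetrahydrate 3.53 mg; sodium bicarbonate 1.46 g; magnesium chloride hexahydrate 373.88 mg; potassium nitrate 2.61 g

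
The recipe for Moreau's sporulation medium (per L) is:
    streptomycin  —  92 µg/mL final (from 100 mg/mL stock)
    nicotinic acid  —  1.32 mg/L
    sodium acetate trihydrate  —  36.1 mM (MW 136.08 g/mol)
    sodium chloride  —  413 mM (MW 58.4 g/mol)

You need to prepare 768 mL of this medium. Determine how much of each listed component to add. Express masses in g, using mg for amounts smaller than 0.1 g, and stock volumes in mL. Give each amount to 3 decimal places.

streptomycin 0.707 mL; nicotinic acid 1.014 mg; sodium acetate trihydrate 3.773 g; sodium chloride 18.524 g

Target volume = 768 mL = 0.768 L.
streptomycin: dilute stock: 92 µg/mL × 768 mL ÷ 100000 µg/mL = 0.707 mL
nicotinic acid: 1.32 mg/L × 0.768 L = 1.014 mg
sodium acetate trihydrate: 36.1 mmol/L × 136.08 g/mol × 0.768 L ÷ 1000 = 3.773 g
sodium chloride: 413 mmol/L × 58.4 g/mol × 0.768 L ÷ 1000 = 18.524 g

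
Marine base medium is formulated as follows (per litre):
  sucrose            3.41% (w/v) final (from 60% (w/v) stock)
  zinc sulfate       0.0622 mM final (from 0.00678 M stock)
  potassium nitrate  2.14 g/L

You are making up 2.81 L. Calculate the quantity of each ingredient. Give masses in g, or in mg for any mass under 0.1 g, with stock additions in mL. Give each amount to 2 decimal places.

sucrose 159.70 mL; zinc sulfate 25.78 mL; potassium nitrate 6.01 g

Scale factor relative to 1 L: 2.81.
sucrose: C1V1 = C2V2 → 3.41% ÷ 60% × 2810 mL = 159.70 mL
zinc sulfate: V = C2·V2/C1 = 0.0622 mM × 2810 mL ÷ 6.78 mM = 25.78 mL
potassium nitrate: 2.14 g/L × 2.81 L = 6.01 g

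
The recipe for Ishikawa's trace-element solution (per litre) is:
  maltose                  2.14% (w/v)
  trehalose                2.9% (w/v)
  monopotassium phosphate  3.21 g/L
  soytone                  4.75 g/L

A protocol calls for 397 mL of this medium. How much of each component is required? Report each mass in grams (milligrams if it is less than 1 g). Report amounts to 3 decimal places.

Target volume = 397 mL = 0.397 L.
maltose: 2.14% w/v = 21.4 g/L → 21.4 × 0.397 L = 8.496 g
trehalose: 2.9 g per 100 mL × 397 mL ÷ 100 = 11.513 g
monopotassium phosphate: 3.21 g/L × 0.397 L = 1.274 g
soytone: 4.75 g/L × 0.397 L = 1.886 g

maltose 8.496 g; trehalose 11.513 g; monopotassium phosphate 1.274 g; soytone 1.886 g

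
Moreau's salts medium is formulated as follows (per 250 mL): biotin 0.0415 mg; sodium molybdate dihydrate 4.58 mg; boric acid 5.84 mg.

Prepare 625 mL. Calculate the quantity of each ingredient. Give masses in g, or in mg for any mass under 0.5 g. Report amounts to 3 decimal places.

Ratio of target to recipe volume: 625 / 250 = 2.5.
biotin: 0.0415 mg × (625 mL / 250 mL) = 0.104 mg
sodium molybdate dihydrate: 4.58 mg × (625 mL / 250 mL) = 11.450 mg
boric acid: 5.84 mg × (625 mL / 250 mL) = 14.600 mg

biotin 0.104 mg; sodium molybdate dihydrate 11.450 mg; boric acid 14.600 mg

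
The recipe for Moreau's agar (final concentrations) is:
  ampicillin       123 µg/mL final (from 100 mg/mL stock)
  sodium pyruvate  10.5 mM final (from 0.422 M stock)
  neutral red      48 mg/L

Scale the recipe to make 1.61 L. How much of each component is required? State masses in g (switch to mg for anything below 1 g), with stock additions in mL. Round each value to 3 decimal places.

ampicillin 1.980 mL; sodium pyruvate 40.059 mL; neutral red 77.280 mg

Scale factor relative to 1 L: 1.61.
ampicillin: dilute stock: 123 µg/mL × 1610 mL ÷ 100000 µg/mL = 1.980 mL
sodium pyruvate: dilute stock: 10.5 mM × 1610 mL ÷ 422 mM = 40.059 mL
neutral red: 48 mg/L × 1.61 L = 77.280 mg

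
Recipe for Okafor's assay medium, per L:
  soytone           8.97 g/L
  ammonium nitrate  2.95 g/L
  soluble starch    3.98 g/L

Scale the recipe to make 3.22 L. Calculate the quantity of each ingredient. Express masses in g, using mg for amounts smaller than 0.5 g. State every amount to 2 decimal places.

soytone 28.88 g; ammonium nitrate 9.50 g; soluble starch 12.82 g

Scale factor relative to 1 L: 3.22.
soytone: 8.97 g/L × 3.22 L = 28.88 g
ammonium nitrate: 2.95 g/L × 3.22 L = 9.50 g
soluble starch: 3.98 g/L × 3.22 L = 12.82 g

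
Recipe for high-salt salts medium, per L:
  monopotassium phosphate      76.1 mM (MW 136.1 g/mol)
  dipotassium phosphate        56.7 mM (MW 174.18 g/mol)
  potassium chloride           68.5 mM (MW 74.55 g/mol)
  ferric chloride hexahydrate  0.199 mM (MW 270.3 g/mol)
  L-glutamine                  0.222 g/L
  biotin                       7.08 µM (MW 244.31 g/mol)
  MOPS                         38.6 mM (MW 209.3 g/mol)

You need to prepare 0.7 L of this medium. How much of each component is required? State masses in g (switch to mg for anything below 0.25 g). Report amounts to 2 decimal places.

monopotassium phosphate 7.25 g; dipotassium phosphate 6.91 g; potassium chloride 3.57 g; ferric chloride hexahydrate 37.65 mg; L-glutamine 155.40 mg; biotin 1.21 mg; MOPS 5.66 g

Scale factor relative to 1 L: 0.7.
monopotassium phosphate: 76.1 mmol/L × 136.1 g/mol × 0.7 L ÷ 1000 = 7.25 g
dipotassium phosphate: 56.7 mmol/L × 174.18 g/mol × 0.7 L ÷ 1000 = 6.91 g
potassium chloride: 68.5 mmol/L × 74.55 g/mol × 0.7 L ÷ 1000 = 3.57 g
ferric chloride hexahydrate: 0.199 mmol/L × 270.3 mg/mmol × 0.7 L = 37.65 mg
L-glutamine: 0.222 g/L × 0.7 L = 0.1554 g = 155.40 mg
biotin: 7.08 µmol/L × 244.31 g/mol × 0.7 L ÷ 1000 = 1.21 mg
MOPS: 38.6 mmol/L × 209.3 g/mol × 0.7 L ÷ 1000 = 5.66 g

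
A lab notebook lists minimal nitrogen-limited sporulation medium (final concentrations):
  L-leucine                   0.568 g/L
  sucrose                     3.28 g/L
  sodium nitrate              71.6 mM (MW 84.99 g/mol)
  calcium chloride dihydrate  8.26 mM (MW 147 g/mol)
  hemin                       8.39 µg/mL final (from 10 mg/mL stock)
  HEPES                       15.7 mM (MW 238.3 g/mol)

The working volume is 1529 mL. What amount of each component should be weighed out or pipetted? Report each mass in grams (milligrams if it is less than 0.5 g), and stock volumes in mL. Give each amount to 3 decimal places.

L-leucine 0.868 g; sucrose 5.015 g; sodium nitrate 9.304 g; calcium chloride dihydrate 1.857 g; hemin 1.283 mL; HEPES 5.720 g

Working volume: 1529 mL = 1.529 L.
L-leucine: 0.568 g/L × 1.529 L = 0.868 g
sucrose: 3.28 g/L × 1.529 L = 5.015 g
sodium nitrate: 71.6 mmol/L × 84.99 g/mol × 1.529 L ÷ 1000 = 9.304 g
calcium chloride dihydrate: 8.26 mmol/L × 147 g/mol × 1.529 L ÷ 1000 = 1.857 g
hemin: dilute stock: 8.39 µg/mL × 1529 mL ÷ 10000 µg/mL = 1.283 mL
HEPES: 15.7 mmol/L × 238.3 g/mol × 1.529 L ÷ 1000 = 5.720 g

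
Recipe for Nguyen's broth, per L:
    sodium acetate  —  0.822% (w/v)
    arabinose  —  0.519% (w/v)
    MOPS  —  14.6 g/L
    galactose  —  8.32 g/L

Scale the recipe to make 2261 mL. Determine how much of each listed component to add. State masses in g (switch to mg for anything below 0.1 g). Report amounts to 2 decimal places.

sodium acetate 18.59 g; arabinose 11.73 g; MOPS 33.01 g; galactose 18.81 g

Target volume = 2261 mL = 2.261 L.
sodium acetate: 0.822% w/v = 8.22 g/L → 8.22 × 2.261 L = 18.59 g
arabinose: 0.519 g per 100 mL × 2261 mL ÷ 100 = 11.73 g
MOPS: 14.6 g/L × 2.261 L = 33.01 g
galactose: 8.32 g/L × 2.261 L = 18.81 g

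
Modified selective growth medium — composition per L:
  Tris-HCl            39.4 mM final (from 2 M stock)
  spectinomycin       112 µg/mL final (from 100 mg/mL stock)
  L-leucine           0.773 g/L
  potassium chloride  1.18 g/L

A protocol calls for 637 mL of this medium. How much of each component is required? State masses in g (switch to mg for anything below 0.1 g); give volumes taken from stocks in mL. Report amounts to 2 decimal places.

Scale factor relative to 1 L: 0.637.
Tris-HCl: dilute stock: 39.4 mM × 637 mL ÷ 2000 mM = 12.55 mL
spectinomycin: V = C2·V2/C1 = 112 µg/mL × 637 mL ÷ 100000 µg/mL = 0.71 mL
L-leucine: 0.773 g/L × 0.637 L = 0.49 g
potassium chloride: 1.18 g/L × 0.637 L = 0.75 g

Tris-HCl 12.55 mL; spectinomycin 0.71 mL; L-leucine 0.49 g; potassium chloride 0.75 g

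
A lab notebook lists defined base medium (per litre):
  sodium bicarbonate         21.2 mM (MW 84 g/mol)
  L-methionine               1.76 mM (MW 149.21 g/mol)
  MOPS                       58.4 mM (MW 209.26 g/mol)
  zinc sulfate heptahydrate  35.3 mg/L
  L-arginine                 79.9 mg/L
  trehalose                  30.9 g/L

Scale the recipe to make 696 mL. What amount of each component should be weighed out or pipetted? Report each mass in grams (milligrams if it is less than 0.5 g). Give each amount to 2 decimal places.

sodium bicarbonate 1.24 g; L-methionine 182.78 mg; MOPS 8.51 g; zinc sulfate heptahydrate 24.57 mg; L-arginine 55.61 mg; trehalose 21.51 g

Working volume: 696 mL = 0.696 L.
sodium bicarbonate: 21.2 mmol/L × 84 g/mol × 0.696 L ÷ 1000 = 1.24 g
L-methionine: 1.76 mmol/L × 149.21 mg/mmol × 0.696 L = 182.78 mg
MOPS: 58.4 mmol/L × 209.26 g/mol × 0.696 L ÷ 1000 = 8.51 g
zinc sulfate heptahydrate: 35.3 mg/L × 0.696 L = 24.57 mg
L-arginine: 79.9 mg/L × 0.696 L = 55.61 mg
trehalose: 30.9 g/L × 0.696 L = 21.51 g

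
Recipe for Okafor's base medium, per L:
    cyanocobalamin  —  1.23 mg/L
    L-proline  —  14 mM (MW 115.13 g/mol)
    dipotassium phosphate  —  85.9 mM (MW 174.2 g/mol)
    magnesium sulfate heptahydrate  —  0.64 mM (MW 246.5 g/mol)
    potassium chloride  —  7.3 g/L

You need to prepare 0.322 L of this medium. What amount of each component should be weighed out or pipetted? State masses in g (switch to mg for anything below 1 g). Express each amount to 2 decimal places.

Working volume: 0.322 L.
cyanocobalamin: 1.23 mg/L × 0.322 L = 0.40 mg
L-proline: 14 mmol/L × 115.13 mg/mmol × 0.322 L = 519.01 mg
dipotassium phosphate: 85.9 mmol/L × 174.2 g/mol × 0.322 L ÷ 1000 = 4.82 g
magnesium sulfate heptahydrate: 0.64 mmol/L × 246.5 mg/mmol × 0.322 L = 50.80 mg
potassium chloride: 7.3 g/L × 0.322 L = 2.35 g

cyanocobalamin 0.40 mg; L-proline 519.01 mg; dipotassium phosphate 4.82 g; magnesium sulfate heptahydrate 50.80 mg; potassium chloride 2.35 g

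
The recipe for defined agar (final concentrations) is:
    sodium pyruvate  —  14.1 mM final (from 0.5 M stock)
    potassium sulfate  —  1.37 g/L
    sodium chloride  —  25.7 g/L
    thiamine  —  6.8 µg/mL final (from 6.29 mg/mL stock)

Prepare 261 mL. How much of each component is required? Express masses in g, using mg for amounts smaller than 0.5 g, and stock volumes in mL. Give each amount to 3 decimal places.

sodium pyruvate 7.360 mL; potassium sulfate 357.570 mg; sodium chloride 6.708 g; thiamine 0.282 mL

Scale factor relative to 1 L: 0.261.
sodium pyruvate: V = C2·V2/C1 = 14.1 mM × 261 mL ÷ 500 mM = 7.360 mL
potassium sulfate: 1.37 g/L × 0.261 L = 0.35757 g = 357.570 mg
sodium chloride: 25.7 g/L × 0.261 L = 6.708 g
thiamine: dilute stock: 6.8 µg/mL × 261 mL ÷ 6290 µg/mL = 0.282 mL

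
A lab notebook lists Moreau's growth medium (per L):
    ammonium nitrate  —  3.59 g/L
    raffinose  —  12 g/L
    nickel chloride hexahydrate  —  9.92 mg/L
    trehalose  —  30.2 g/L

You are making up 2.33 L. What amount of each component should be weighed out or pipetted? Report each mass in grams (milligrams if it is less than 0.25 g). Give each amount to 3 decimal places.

ammonium nitrate 8.365 g; raffinose 27.960 g; nickel chloride hexahydrate 23.114 mg; trehalose 70.366 g

Working volume: 2.33 L.
ammonium nitrate: 3.59 g/L × 2.33 L = 8.365 g
raffinose: 12 g/L × 2.33 L = 27.960 g
nickel chloride hexahydrate: 9.92 mg/L × 2.33 L = 23.114 mg
trehalose: 30.2 g/L × 2.33 L = 70.366 g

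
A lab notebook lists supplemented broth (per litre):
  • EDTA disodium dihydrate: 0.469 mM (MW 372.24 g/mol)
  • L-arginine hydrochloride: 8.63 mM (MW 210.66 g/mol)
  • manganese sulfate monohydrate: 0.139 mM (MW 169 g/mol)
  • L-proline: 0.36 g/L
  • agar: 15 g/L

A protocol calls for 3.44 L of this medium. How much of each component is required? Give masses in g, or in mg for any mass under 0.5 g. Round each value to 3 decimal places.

Scale factor relative to 1 L: 3.44.
EDTA disodium dihydrate: 0.469 mmol/L × 372.24 g/mol × 3.44 L ÷ 1000 = 0.601 g
L-arginine hydrochloride: 8.63 mmol/L × 210.66 g/mol × 3.44 L ÷ 1000 = 6.254 g
manganese sulfate monohydrate: 0.139 mmol/L × 169 mg/mmol × 3.44 L = 80.809 mg
L-proline: 0.36 g/L × 3.44 L = 1.238 g
agar: 15 g/L × 3.44 L = 51.600 g

EDTA disodium dihydrate 0.601 g; L-arginine hydrochloride 6.254 g; manganese sulfate monohydrate 80.809 mg; L-proline 1.238 g; agar 51.600 g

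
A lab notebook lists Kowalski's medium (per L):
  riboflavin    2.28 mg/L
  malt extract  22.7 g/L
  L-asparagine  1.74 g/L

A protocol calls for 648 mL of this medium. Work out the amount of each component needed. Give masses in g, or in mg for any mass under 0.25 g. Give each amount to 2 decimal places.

riboflavin 1.48 mg; malt extract 14.71 g; L-asparagine 1.13 g

Scale factor relative to 1 L: 0.648.
riboflavin: 2.28 mg/L × 0.648 L = 1.48 mg
malt extract: 22.7 g/L × 0.648 L = 14.71 g
L-asparagine: 1.74 g/L × 0.648 L = 1.13 g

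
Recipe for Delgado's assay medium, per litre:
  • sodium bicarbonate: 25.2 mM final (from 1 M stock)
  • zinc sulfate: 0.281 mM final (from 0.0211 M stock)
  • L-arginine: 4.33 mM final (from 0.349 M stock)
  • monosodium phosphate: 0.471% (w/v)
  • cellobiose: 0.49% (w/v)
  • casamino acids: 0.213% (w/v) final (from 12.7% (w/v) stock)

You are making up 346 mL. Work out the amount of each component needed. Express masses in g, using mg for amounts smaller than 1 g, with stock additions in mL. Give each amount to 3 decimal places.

sodium bicarbonate 8.719 mL; zinc sulfate 4.608 mL; L-arginine 4.293 mL; monosodium phosphate 1.630 g; cellobiose 1.695 g; casamino acids 5.803 mL

Working volume: 346 mL = 0.346 L.
sodium bicarbonate: V = C2·V2/C1 = 25.2 mM × 346 mL ÷ 1000 mM = 8.719 mL
zinc sulfate: V = C2·V2/C1 = 0.281 mM × 346 mL ÷ 21.1 mM = 4.608 mL
L-arginine: V = C2·V2/C1 = 4.33 mM × 346 mL ÷ 349 mM = 4.293 mL
monosodium phosphate: 0.471 g per 100 mL × 346 mL ÷ 100 = 1.630 g
cellobiose: 0.49 g per 100 mL × 346 mL ÷ 100 = 1.695 g
casamino acids: V = C2·V2/C1 = 0.213% ÷ 12.7% × 346 mL = 5.803 mL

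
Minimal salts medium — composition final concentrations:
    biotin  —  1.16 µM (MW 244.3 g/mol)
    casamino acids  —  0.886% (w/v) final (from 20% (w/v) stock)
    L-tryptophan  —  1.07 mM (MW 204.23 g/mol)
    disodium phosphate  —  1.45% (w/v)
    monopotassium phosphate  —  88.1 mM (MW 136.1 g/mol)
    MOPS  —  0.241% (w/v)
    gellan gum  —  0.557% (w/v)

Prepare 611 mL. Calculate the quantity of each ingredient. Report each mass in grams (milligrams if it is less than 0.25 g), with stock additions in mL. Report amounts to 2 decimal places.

biotin 0.17 mg; casamino acids 27.07 mL; L-tryptophan 133.52 mg; disodium phosphate 8.86 g; monopotassium phosphate 7.33 g; MOPS 1.47 g; gellan gum 3.40 g

Target volume = 611 mL = 0.611 L.
biotin: 1.16 µmol/L × 244.3 g/mol × 0.611 L ÷ 1000 = 0.17 mg
casamino acids: dilute stock: 0.886% ÷ 20% × 611 mL = 27.07 mL
L-tryptophan: 1.07 mmol/L × 204.23 mg/mmol × 0.611 L = 133.52 mg
disodium phosphate: 1.45 g per 100 mL × 611 mL ÷ 100 = 8.86 g
monopotassium phosphate: 88.1 mmol/L × 136.1 g/mol × 0.611 L ÷ 1000 = 7.33 g
MOPS: 0.241% w/v = 2.41 g/L → 2.41 × 0.611 L = 1.47 g
gellan gum: 0.557 g per 100 mL × 611 mL ÷ 100 = 3.40 g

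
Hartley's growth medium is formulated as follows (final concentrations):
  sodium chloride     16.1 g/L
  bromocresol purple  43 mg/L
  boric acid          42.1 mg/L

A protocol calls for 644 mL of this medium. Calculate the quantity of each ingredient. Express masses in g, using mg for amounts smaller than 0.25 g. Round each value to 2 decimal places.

sodium chloride 10.37 g; bromocresol purple 27.69 mg; boric acid 27.11 mg

Scale factor relative to 1 L: 0.644.
sodium chloride: 16.1 g/L × 0.644 L = 10.37 g
bromocresol purple: 43 mg/L × 0.644 L = 27.69 mg
boric acid: 42.1 mg/L × 0.644 L = 27.11 mg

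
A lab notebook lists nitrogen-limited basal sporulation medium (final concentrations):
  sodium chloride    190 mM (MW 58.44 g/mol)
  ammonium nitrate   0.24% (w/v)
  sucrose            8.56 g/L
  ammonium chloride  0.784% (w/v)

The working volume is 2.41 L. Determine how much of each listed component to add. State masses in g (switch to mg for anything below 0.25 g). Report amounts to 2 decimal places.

sodium chloride 26.76 g; ammonium nitrate 5.78 g; sucrose 20.63 g; ammonium chloride 18.89 g

Working volume: 2.41 L.
sodium chloride: 190 mmol/L × 58.44 g/mol × 2.41 L ÷ 1000 = 26.76 g
ammonium nitrate: 0.24% w/v = 2.4 g/L → 2.4 × 2.41 L = 5.78 g
sucrose: 8.56 g/L × 2.41 L = 20.63 g
ammonium chloride: 0.784% w/v = 7.84 g/L → 7.84 × 2.41 L = 18.89 g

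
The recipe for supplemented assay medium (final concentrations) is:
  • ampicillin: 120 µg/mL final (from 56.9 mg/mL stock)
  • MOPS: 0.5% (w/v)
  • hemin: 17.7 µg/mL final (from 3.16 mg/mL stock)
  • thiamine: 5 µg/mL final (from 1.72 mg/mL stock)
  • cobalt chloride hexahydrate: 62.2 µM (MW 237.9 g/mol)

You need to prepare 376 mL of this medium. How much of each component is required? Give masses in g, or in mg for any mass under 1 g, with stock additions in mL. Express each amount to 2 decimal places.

ampicillin 0.79 mL; MOPS 1.88 g; hemin 2.11 mL; thiamine 1.09 mL; cobalt chloride hexahydrate 5.56 mg

Scale factor relative to 1 L: 0.376.
ampicillin: V = C2·V2/C1 = 120 µg/mL × 376 mL ÷ 56900 µg/mL = 0.79 mL
MOPS: 0.5% w/v = 5 g/L → 5 × 0.376 L = 1.88 g
hemin: C1V1 = C2V2 → 17.7 µg/mL × 376 mL ÷ 3160 µg/mL = 2.11 mL
thiamine: C1V1 = C2V2 → 5 µg/mL × 376 mL ÷ 1720 µg/mL = 1.09 mL
cobalt chloride hexahydrate: 62.2 µmol/L × 237.9 g/mol × 0.376 L ÷ 1000 = 5.56 mg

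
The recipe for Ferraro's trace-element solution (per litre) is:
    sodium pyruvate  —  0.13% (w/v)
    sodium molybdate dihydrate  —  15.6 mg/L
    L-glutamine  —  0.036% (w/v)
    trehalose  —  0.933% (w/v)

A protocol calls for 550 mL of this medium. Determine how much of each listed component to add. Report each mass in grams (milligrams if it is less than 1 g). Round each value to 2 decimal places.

sodium pyruvate 715.00 mg; sodium molybdate dihydrate 8.58 mg; L-glutamine 198.00 mg; trehalose 5.13 g

Working volume: 550 mL = 0.55 L.
sodium pyruvate: 0.13 g per 100 mL × 550 mL ÷ 100 = 0.715 g = 715.00 mg
sodium molybdate dihydrate: 15.6 mg/L × 0.55 L = 8.58 mg
L-glutamine: 0.036 g per 100 mL × 550 mL ÷ 100 = 0.198 g = 198.00 mg
trehalose: 0.933 g per 100 mL × 550 mL ÷ 100 = 5.13 g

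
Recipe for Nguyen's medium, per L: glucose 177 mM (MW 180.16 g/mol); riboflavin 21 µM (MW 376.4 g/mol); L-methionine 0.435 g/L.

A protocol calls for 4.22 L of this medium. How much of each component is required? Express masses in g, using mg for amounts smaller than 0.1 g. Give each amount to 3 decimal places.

Working volume: 4.22 L.
glucose: 177 mmol/L × 180.16 g/mol × 4.22 L ÷ 1000 = 134.569 g
riboflavin: 21 µmol/L × 376.4 g/mol × 4.22 L ÷ 1000 = 33.357 mg
L-methionine: 0.435 g/L × 4.22 L = 1.836 g

glucose 134.569 g; riboflavin 33.357 mg; L-methionine 1.836 g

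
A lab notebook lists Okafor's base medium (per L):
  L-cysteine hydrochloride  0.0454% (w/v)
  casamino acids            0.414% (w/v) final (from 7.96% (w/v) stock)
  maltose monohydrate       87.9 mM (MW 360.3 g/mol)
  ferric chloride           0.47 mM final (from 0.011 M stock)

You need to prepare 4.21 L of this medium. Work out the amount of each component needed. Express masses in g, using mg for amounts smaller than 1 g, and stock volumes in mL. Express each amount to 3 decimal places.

L-cysteine hydrochloride 1.911 g; casamino acids 218.962 mL; maltose monohydrate 133.332 g; ferric chloride 179.882 mL

Scale factor relative to 1 L: 4.21.
L-cysteine hydrochloride: 0.0454% w/v = 0.454 g/L → 0.454 × 4.21 L = 1.911 g
casamino acids: V = C2·V2/C1 = 0.414% ÷ 7.96% × 4210 mL = 218.962 mL
maltose monohydrate: 87.9 mmol/L × 360.3 g/mol × 4.21 L ÷ 1000 = 133.332 g
ferric chloride: C1V1 = C2V2 → 0.47 mM × 4210 mL ÷ 11 mM = 179.882 mL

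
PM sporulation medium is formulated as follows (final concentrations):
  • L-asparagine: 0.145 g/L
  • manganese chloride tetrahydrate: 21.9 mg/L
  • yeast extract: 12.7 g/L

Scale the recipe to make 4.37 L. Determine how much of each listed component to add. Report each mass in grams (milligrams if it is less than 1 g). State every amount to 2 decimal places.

Working volume: 4.37 L.
L-asparagine: 0.145 g/L × 4.37 L = 0.63365 g = 633.65 mg
manganese chloride tetrahydrate: 21.9 mg/L × 4.37 L = 95.70 mg
yeast extract: 12.7 g/L × 4.37 L = 55.50 g

L-asparagine 633.65 mg; manganese chloride tetrahydrate 95.70 mg; yeast extract 55.50 g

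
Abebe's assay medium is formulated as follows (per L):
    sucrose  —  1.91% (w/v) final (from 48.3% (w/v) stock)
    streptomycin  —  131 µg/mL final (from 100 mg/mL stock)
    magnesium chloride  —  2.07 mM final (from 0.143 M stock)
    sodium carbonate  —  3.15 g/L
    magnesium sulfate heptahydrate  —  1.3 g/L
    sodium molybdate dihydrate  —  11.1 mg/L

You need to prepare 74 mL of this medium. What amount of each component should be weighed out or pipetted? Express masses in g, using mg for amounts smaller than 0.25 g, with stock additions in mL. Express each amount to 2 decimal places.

sucrose 2.93 mL; streptomycin 0.10 mL; magnesium chloride 1.07 mL; sodium carbonate 233.10 mg; magnesium sulfate heptahydrate 96.20 mg; sodium molybdate dihydrate 0.82 mg

Working volume: 74 mL = 0.074 L.
sucrose: dilute stock: 1.91% ÷ 48.3% × 74 mL = 2.93 mL
streptomycin: V = C2·V2/C1 = 131 µg/mL × 74 mL ÷ 100000 µg/mL = 0.10 mL
magnesium chloride: C1V1 = C2V2 → 2.07 mM × 74 mL ÷ 143 mM = 1.07 mL
sodium carbonate: 3.15 g/L × 0.074 L = 0.2331 g = 233.10 mg
magnesium sulfate heptahydrate: 1.3 g/L × 0.074 L = 0.0962 g = 96.20 mg
sodium molybdate dihydrate: 11.1 mg/L × 0.074 L = 0.82 mg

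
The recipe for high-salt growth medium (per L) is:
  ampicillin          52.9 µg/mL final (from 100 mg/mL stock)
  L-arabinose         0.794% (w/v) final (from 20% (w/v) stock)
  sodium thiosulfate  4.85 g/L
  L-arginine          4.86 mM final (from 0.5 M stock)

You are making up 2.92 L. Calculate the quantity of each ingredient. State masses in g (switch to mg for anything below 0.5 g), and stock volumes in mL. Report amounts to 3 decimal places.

ampicillin 1.545 mL; L-arabinose 115.924 mL; sodium thiosulfate 14.162 g; L-arginine 28.382 mL

Scale factor relative to 1 L: 2.92.
ampicillin: V = C2·V2/C1 = 52.9 µg/mL × 2920 mL ÷ 100000 µg/mL = 1.545 mL
L-arabinose: C1V1 = C2V2 → 0.794% ÷ 20% × 2920 mL = 115.924 mL
sodium thiosulfate: 4.85 g/L × 2.92 L = 14.162 g
L-arginine: V = C2·V2/C1 = 4.86 mM × 2920 mL ÷ 500 mM = 28.382 mL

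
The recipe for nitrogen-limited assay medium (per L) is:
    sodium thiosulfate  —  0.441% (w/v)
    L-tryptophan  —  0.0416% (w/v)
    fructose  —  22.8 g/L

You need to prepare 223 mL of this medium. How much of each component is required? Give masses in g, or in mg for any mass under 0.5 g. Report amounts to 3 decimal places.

sodium thiosulfate 0.983 g; L-tryptophan 92.768 mg; fructose 5.084 g

Scale factor relative to 1 L: 0.223.
sodium thiosulfate: 0.441 g per 100 mL × 223 mL ÷ 100 = 0.983 g
L-tryptophan: 0.0416% w/v = 0.416 g/L → 0.416 × 0.223 L = 0.092768 g = 92.768 mg
fructose: 22.8 g/L × 0.223 L = 5.084 g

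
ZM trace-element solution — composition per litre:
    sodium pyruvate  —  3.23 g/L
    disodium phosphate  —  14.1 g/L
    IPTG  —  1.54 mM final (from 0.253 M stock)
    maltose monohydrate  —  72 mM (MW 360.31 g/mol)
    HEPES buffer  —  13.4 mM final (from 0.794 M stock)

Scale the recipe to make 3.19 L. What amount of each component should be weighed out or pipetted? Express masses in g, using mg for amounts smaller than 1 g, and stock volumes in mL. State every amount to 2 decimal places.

Scale factor relative to 1 L: 3.19.
sodium pyruvate: 3.23 g/L × 3.19 L = 10.30 g
disodium phosphate: 14.1 g/L × 3.19 L = 44.98 g
IPTG: V = C2·V2/C1 = 1.54 mM × 3190 mL ÷ 253 mM = 19.42 mL
maltose monohydrate: 72 mmol/L × 360.31 g/mol × 3.19 L ÷ 1000 = 82.76 g
HEPES buffer: V = C2·V2/C1 = 13.4 mM × 3190 mL ÷ 794 mM = 53.84 mL

sodium pyruvate 10.30 g; disodium phosphate 44.98 g; IPTG 19.42 mL; maltose monohydrate 82.76 g; HEPES buffer 53.84 mL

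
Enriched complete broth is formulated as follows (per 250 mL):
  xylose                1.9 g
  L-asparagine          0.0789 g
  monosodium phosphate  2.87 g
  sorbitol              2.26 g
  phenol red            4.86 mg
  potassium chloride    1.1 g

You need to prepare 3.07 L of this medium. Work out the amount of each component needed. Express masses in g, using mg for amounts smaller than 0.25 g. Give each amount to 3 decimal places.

xylose 23.332 g; L-asparagine 0.969 g; monosodium phosphate 35.244 g; sorbitol 27.753 g; phenol red 59.681 mg; potassium chloride 13.508 g

Scale factor = 3070 mL / 250 mL = 12.28.
xylose: 1.9 g × (3070 mL / 250 mL) = 23.332 g
L-asparagine: 0.0789 g × (3070 mL / 250 mL) = 0.969 g
monosodium phosphate: 2.87 g × (3070 mL / 250 mL) = 35.244 g
sorbitol: 2.26 g × (3070 mL / 250 mL) = 27.753 g
phenol red: 4.86 mg × (3070 mL / 250 mL) = 59.681 mg
potassium chloride: 1.1 g × (3070 mL / 250 mL) = 13.508 g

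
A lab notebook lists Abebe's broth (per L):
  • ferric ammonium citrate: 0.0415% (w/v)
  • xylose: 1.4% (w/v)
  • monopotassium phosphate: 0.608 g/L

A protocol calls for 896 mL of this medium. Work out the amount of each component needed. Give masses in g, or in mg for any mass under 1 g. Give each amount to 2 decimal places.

ferric ammonium citrate 371.84 mg; xylose 12.54 g; monopotassium phosphate 544.77 mg

Working volume: 896 mL = 0.896 L.
ferric ammonium citrate: 0.0415 g per 100 mL × 896 mL ÷ 100 = 0.37184 g = 371.84 mg
xylose: 1.4 g per 100 mL × 896 mL ÷ 100 = 12.54 g
monopotassium phosphate: 0.608 g/L × 0.896 L = 0.544768 g = 544.77 mg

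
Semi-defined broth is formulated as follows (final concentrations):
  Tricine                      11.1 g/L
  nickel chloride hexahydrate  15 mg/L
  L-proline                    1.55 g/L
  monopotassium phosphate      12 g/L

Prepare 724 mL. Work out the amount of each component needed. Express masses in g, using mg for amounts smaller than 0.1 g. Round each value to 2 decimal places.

Tricine 8.04 g; nickel chloride hexahydrate 10.86 mg; L-proline 1.12 g; monopotassium phosphate 8.69 g

Target volume = 724 mL = 0.724 L.
Tricine: 11.1 g/L × 0.724 L = 8.04 g
nickel chloride hexahydrate: 15 mg/L × 0.724 L = 10.86 mg
L-proline: 1.55 g/L × 0.724 L = 1.12 g
monopotassium phosphate: 12 g/L × 0.724 L = 8.69 g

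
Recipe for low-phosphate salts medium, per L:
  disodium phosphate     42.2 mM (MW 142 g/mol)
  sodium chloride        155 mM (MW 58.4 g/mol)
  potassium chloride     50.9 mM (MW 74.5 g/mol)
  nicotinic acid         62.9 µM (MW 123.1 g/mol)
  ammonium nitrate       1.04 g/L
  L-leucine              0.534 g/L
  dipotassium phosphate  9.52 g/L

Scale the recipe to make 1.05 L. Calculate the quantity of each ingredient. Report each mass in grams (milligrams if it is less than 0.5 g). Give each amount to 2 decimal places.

disodium phosphate 6.29 g; sodium chloride 9.50 g; potassium chloride 3.98 g; nicotinic acid 8.13 mg; ammonium nitrate 1.09 g; L-leucine 0.56 g; dipotassium phosphate 10.00 g

Scale factor relative to 1 L: 1.05.
disodium phosphate: 42.2 mmol/L × 142 g/mol × 1.05 L ÷ 1000 = 6.29 g
sodium chloride: 155 mmol/L × 58.4 g/mol × 1.05 L ÷ 1000 = 9.50 g
potassium chloride: 50.9 mmol/L × 74.5 g/mol × 1.05 L ÷ 1000 = 3.98 g
nicotinic acid: 62.9 µmol/L × 123.1 g/mol × 1.05 L ÷ 1000 = 8.13 mg
ammonium nitrate: 1.04 g/L × 1.05 L = 1.09 g
L-leucine: 0.534 g/L × 1.05 L = 0.56 g
dipotassium phosphate: 9.52 g/L × 1.05 L = 10.00 g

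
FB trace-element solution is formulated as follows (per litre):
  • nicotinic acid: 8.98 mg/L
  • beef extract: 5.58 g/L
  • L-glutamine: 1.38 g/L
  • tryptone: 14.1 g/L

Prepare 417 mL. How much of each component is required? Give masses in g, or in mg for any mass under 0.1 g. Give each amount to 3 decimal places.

Scale factor relative to 1 L: 0.417.
nicotinic acid: 8.98 mg/L × 0.417 L = 3.745 mg
beef extract: 5.58 g/L × 0.417 L = 2.327 g
L-glutamine: 1.38 g/L × 0.417 L = 0.575 g
tryptone: 14.1 g/L × 0.417 L = 5.880 g

nicotinic acid 3.745 mg; beef extract 2.327 g; L-glutamine 0.575 g; tryptone 5.880 g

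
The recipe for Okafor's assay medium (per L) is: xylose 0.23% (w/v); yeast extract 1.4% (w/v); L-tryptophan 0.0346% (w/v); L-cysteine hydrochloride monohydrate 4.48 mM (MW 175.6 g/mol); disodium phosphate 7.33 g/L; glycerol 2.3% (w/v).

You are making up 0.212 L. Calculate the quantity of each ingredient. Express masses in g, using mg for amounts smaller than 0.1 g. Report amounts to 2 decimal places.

Working volume: 0.212 L.
xylose: 0.23% w/v = 2.3 g/L → 2.3 × 0.212 L = 0.49 g
yeast extract: 1.4% w/v = 14 g/L → 14 × 0.212 L = 2.97 g
L-tryptophan: 0.0346% w/v = 0.346 g/L → 0.346 × 0.212 L = 0.073352 g = 73.35 mg
L-cysteine hydrochloride monohydrate: 4.48 mmol/L × 175.6 g/mol × 0.212 L ÷ 1000 = 0.17 g
disodium phosphate: 7.33 g/L × 0.212 L = 1.55 g
glycerol: 2.3 g per 100 mL × 212 mL ÷ 100 = 4.88 g

xylose 0.49 g; yeast extract 2.97 g; L-tryptophan 73.35 mg; L-cysteine hydrochloride monohydrate 0.17 g; disodium phosphate 1.55 g; glycerol 4.88 g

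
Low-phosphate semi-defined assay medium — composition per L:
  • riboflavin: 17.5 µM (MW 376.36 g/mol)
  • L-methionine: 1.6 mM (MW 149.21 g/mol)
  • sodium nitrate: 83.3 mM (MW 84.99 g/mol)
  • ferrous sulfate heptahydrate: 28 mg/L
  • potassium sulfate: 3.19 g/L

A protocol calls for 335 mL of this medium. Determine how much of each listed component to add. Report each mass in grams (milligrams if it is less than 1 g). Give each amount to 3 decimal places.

Working volume: 335 mL = 0.335 L.
riboflavin: 17.5 µmol/L × 376.36 g/mol × 0.335 L ÷ 1000 = 2.206 mg
L-methionine: 1.6 mmol/L × 149.21 mg/mmol × 0.335 L = 79.977 mg
sodium nitrate: 83.3 mmol/L × 84.99 g/mol × 0.335 L ÷ 1000 = 2.372 g
ferrous sulfate heptahydrate: 28 mg/L × 0.335 L = 9.380 mg
potassium sulfate: 3.19 g/L × 0.335 L = 1.069 g

riboflavin 2.206 mg; L-methionine 79.977 mg; sodium nitrate 2.372 g; ferrous sulfate heptahydrate 9.380 mg; potassium sulfate 1.069 g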